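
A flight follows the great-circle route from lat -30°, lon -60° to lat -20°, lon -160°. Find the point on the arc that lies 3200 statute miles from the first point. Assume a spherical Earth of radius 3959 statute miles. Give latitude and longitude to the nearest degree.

≈ lat -36°, lon -115°

Write both endpoints as unit vectors p₁, p₂ with components (cos φ cos λ, cos φ sin λ, sin φ).
The central angle between the endpoints is δ = arccos(p₁·p₂) ≈ 1.541 rad (88.3°). The total great-circle distance is δ·R ≈ 1.541 × 3959 ≈ 6101 mi, so the target fraction is f = 3200/6101 ≈ 0.524.
Interpolate at f ≈ 0.524 with slerp weights a = sin((1−f)δ)/sin δ ≈ 0.669, b = sin(fδ)/sin δ ≈ 0.723.
p = a·p₁ + b·p₂ ≈ (-0.349, -0.734, -0.582); φ = arcsin(p_z) ≈ -35.60°, λ = atan2(p_y, p_x) ≈ -115.42°.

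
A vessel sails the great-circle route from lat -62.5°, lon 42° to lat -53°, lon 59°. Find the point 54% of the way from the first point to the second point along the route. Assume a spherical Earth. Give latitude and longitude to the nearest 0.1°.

≈ lat -57.6°, lon 52.3°

Convert each endpoint to a unit vector on the sphere (x = cos φ cos λ, y = cos φ sin λ, z = sin φ).
The central angle between the endpoints is δ = arccos(p₁·p₂) ≈ 0.228 rad (13.1°).
Interpolate at f = 0.54 with slerp weights a = sin((1−f)δ)/sin δ ≈ 0.463, b = sin(fδ)/sin δ ≈ 0.543.
p = a·p₁ + b·p₂ ≈ (0.327, 0.423, -0.845); φ = arcsin(p_z) ≈ -57.64°, λ = atan2(p_y, p_x) ≈ 52.29°.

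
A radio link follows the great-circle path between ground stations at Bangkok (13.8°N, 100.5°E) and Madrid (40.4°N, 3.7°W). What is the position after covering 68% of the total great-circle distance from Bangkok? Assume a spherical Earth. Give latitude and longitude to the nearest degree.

Write both endpoints as unit vectors p₁, p₂ with components (cos φ cos λ, cos φ sin λ, sin φ).
The central angle between the endpoints is δ = arccos(p₁·p₂) ≈ 1.598 rad (91.5°).
Interpolate at f = 0.68 with slerp weights a = sin((1−f)δ)/sin δ ≈ 0.489, b = sin(fδ)/sin δ ≈ 0.885.
p = a·p₁ + b·p₂ ≈ (0.586, 0.424, 0.691); φ = arcsin(p_z) ≈ 43.67°, λ = atan2(p_y, p_x) ≈ 35.87°.

≈ 44°N, 36°E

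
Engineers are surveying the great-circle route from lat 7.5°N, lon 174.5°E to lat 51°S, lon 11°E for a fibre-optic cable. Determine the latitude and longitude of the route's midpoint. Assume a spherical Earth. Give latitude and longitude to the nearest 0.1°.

≈ lat 56.5°S, lon 149.8°E

Write both endpoints as unit vectors p₁, p₂ with components (cos φ cos λ, cos φ sin λ, sin φ).
The central angle between the endpoints is δ = arccos(p₁·p₂) ≈ 2.346 rad (134.4°).
Interpolate at f = 1/2 with slerp weights a = sin((1−f)δ)/sin δ ≈ 1.290, b = sin(fδ)/sin δ ≈ 1.290.
p = a·p₁ + b·p₂ ≈ (-0.476, 0.278, -0.834); φ = arcsin(p_z) ≈ -56.55°, λ = atan2(p_y, p_x) ≈ 149.77°.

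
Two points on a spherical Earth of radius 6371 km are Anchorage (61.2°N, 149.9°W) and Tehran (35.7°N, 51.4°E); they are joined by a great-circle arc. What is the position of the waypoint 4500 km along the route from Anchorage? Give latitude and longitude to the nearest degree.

From cos δ = sin φ₁ sin φ₂ + cos φ₁ cos φ₂ cos Δλ, the central angle is δ ≈ 1.423 rad (81.6°). The total great-circle distance is δ·R ≈ 1.423 × 6371 ≈ 9068 km, so the target fraction is f = 4500/9068 ≈ 0.496.
Interpolate at f ≈ 0.496 with slerp weights a = sin((1−f)δ)/sin δ ≈ 0.664, b = sin(fδ)/sin δ ≈ 0.656.
p = a·p₁ + b·p₂ ≈ (0.056, 0.256, 0.965); φ = arcsin(p_z) ≈ 74.82°, λ = atan2(p_y, p_x) ≈ 77.76°.

≈ 75°N, 78°E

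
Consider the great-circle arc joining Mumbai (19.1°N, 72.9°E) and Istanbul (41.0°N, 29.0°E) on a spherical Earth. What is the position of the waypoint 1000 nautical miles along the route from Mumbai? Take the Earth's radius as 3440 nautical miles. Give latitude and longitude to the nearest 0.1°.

Convert each endpoint to a unit vector on the sphere (x = cos φ cos λ, y = cos φ sin λ, z = sin φ).
The central angle between the endpoints is δ = arccos(p₁·p₂) ≈ 0.755 rad (43.2°). The total great-circle distance is δ·R ≈ 0.755 × 3440 ≈ 2596 nmi, so the target fraction is f = 1000/2596 ≈ 0.385.
Interpolate at f ≈ 0.385 with slerp weights a = sin((1−f)δ)/sin δ ≈ 0.653, b = sin(fδ)/sin δ ≈ 0.418.
p = a·p₁ + b·p₂ ≈ (0.458, 0.743, 0.488); φ = arcsin(p_z) ≈ 29.23°, λ = atan2(p_y, p_x) ≈ 58.37°.

≈ (29.2°N, 58.4°E)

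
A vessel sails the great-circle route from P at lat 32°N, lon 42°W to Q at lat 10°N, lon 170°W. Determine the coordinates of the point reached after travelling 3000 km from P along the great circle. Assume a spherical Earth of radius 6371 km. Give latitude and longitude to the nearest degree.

≈ lat 42°N, lon 74°W

Write both endpoints as unit vectors p₁, p₂ with components (cos φ cos λ, cos φ sin λ, sin φ).
The central angle between the endpoints is δ = arccos(p₁·p₂) ≈ 2.007 rad (115.0°). The total great-circle distance is δ·R ≈ 2.007 × 6371 ≈ 12784 km, so the target fraction is f = 3000/12784 ≈ 0.235.
Interpolate at f ≈ 0.235 with slerp weights a = sin((1−f)δ)/sin δ ≈ 1.102, b = sin(fδ)/sin δ ≈ 0.500.
p = a·p₁ + b·p₂ ≈ (0.209, -0.711, 0.671); φ = arcsin(p_z) ≈ 42.15°, λ = atan2(p_y, p_x) ≈ -73.59°.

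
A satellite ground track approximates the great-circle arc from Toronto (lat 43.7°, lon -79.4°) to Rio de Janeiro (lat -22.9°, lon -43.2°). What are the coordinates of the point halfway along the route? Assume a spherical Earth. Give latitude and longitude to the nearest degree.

≈ lat 11°, lon -59°

The haversine formula gives a central angle δ ≈ 1.299 rad (74.4°) between the endpoints.
Interpolate at f = 1/2 with slerp weights a = sin((1−f)δ)/sin δ ≈ 0.628, b = sin(fδ)/sin δ ≈ 0.628.
p = a·p₁ + b·p₂ ≈ (0.505, -0.842, 0.189); φ = arcsin(p_z) ≈ 10.92°, λ = atan2(p_y, p_x) ≈ -59.04°.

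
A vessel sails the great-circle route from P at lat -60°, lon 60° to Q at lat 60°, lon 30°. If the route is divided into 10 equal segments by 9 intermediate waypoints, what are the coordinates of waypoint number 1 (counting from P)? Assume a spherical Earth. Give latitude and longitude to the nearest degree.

Convert each endpoint to a unit vector on the sphere (x = cos φ cos λ, y = cos φ sin λ, z = sin φ).
The central angle between the endpoints is δ = arccos(p₁·p₂) ≈ 2.134 rad (122.2°).
Interpolate at f = 1/10 with slerp weights a = sin((1−f)δ)/sin δ ≈ 1.111, b = sin(fδ)/sin δ ≈ 0.250.
p = a·p₁ + b·p₂ ≈ (0.386, 0.544, -0.745); φ = arcsin(p_z) ≈ -48.18°, λ = atan2(p_y, p_x) ≈ 54.61°.

≈ lat -48°, lon 55°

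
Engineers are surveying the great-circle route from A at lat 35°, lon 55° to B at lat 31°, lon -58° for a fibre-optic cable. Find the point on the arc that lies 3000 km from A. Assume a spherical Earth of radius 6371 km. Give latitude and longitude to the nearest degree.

≈ lat 48°, lon 23°

The haversine formula gives a central angle δ ≈ 1.550 rad (88.8°) between the endpoints. The total great-circle distance is δ·R ≈ 1.550 × 6371 ≈ 9873 km, so the target fraction is f = 3000/9873 ≈ 0.304.
Interpolate at f ≈ 0.304 with slerp weights a = sin((1−f)δ)/sin δ ≈ 0.882, b = sin(fδ)/sin δ ≈ 0.454.
p = a·p₁ + b·p₂ ≈ (0.620, 0.262, 0.739); φ = arcsin(p_z) ≈ 47.68°, λ = atan2(p_y, p_x) ≈ 22.87°.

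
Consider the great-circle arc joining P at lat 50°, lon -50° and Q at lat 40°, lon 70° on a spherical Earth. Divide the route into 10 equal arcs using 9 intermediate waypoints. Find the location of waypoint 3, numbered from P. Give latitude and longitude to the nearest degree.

≈ lat 63°, lon -15°

From cos δ = sin φ₁ sin φ₂ + cos φ₁ cos φ₂ cos Δλ, the central angle is δ ≈ 1.322 rad (75.7°).
Interpolate at f = 3/10 with slerp weights a = sin((1−f)δ)/sin δ ≈ 0.824, b = sin(fδ)/sin δ ≈ 0.399.
p = a·p₁ + b·p₂ ≈ (0.445, -0.119, 0.888); φ = arcsin(p_z) ≈ 62.57°, λ = atan2(p_y, p_x) ≈ -14.97°.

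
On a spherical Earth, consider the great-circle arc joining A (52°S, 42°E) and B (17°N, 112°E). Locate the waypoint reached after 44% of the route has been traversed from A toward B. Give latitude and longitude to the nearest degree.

Write both endpoints as unit vectors p₁, p₂ with components (cos φ cos λ, cos φ sin λ, sin φ).
The central angle between the endpoints is δ = arccos(p₁·p₂) ≈ 1.600 rad (91.7°).
Interpolate at f = 0.44 with slerp weights a = sin((1−f)δ)/sin δ ≈ 0.781, b = sin(fδ)/sin δ ≈ 0.647.
p = a·p₁ + b·p₂ ≈ (0.125, 0.896, -0.426); φ = arcsin(p_z) ≈ -25.23°, λ = atan2(p_y, p_x) ≈ 82.03°.

≈ (25°S, 82°E)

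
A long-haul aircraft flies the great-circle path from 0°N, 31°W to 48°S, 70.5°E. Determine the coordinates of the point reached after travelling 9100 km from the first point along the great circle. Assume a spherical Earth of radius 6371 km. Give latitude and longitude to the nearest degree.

Write both endpoints as unit vectors p₁, p₂ with components (cos φ cos λ, cos φ sin λ, sin φ).
The central angle between the endpoints is δ = arccos(p₁·p₂) ≈ 1.705 rad (97.7°). The total great-circle distance is δ·R ≈ 1.705 × 6371 ≈ 10860 km, so the target fraction is f = 9100/10860 ≈ 0.838.
Interpolate at f ≈ 0.838 with slerp weights a = sin((1−f)δ)/sin δ ≈ 0.275, b = sin(fδ)/sin δ ≈ 0.999.
p = a·p₁ + b·p₂ ≈ (0.459, 0.488, -0.742); φ = arcsin(p_z) ≈ -47.92°, λ = atan2(p_y, p_x) ≈ 46.77°.

≈ 48°S, 47°E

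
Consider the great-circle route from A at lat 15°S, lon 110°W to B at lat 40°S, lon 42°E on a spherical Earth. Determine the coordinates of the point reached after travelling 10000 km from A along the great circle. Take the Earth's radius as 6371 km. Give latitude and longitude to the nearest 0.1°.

From cos δ = sin φ₁ sin φ₂ + cos φ₁ cos φ₂ cos Δλ, the central angle is δ ≈ 2.079 rad (119.1°). The total great-circle distance is δ·R ≈ 2.079 × 6371 ≈ 13248 km, so the target fraction is f = 10000/13248 ≈ 0.755.
Interpolate at f ≈ 0.755 with slerp weights a = sin((1−f)δ)/sin δ ≈ 0.559, b = sin(fδ)/sin δ ≈ 1.145.
p = a·p₁ + b·p₂ ≈ (0.467, 0.080, -0.881); φ = arcsin(p_z) ≈ -61.71°, λ = atan2(p_y, p_x) ≈ 9.68°.

≈ lat 61.7°S, lon 9.7°E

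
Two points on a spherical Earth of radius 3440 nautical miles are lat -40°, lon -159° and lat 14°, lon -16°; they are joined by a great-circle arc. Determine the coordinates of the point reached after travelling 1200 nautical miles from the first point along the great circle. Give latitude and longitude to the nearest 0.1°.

Convert each endpoint to a unit vector on the sphere (x = cos φ cos λ, y = cos φ sin λ, z = sin φ).
The central angle between the endpoints is δ = arccos(p₁·p₂) ≈ 2.418 rad (138.5°). The total great-circle distance is δ·R ≈ 2.418 × 3440 ≈ 8316 nmi, so the target fraction is f = 1200/8316 ≈ 0.144.
Interpolate at f ≈ 0.144 with slerp weights a = sin((1−f)δ)/sin δ ≈ 1.326, b = sin(fδ)/sin δ ≈ 0.516.
p = a·p₁ + b·p₂ ≈ (-0.467, -0.502, -0.728); φ = arcsin(p_z) ≈ -46.69°, λ = atan2(p_y, p_x) ≈ -132.94°.

≈ lat -46.7°, lon -132.9°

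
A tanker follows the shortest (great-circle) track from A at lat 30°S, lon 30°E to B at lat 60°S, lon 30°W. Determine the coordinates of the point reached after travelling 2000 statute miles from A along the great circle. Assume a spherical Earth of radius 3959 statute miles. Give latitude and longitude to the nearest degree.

≈ lat 51°S, lon 4°E

The haversine formula gives a central angle δ ≈ 0.864 rad (49.5°) between the endpoints. The total great-circle distance is δ·R ≈ 0.864 × 3959 ≈ 3420 mi, so the target fraction is f = 2000/3420 ≈ 0.585.
Interpolate at f ≈ 0.585 with slerp weights a = sin((1−f)δ)/sin δ ≈ 0.462, b = sin(fδ)/sin δ ≈ 0.637.
p = a·p₁ + b·p₂ ≈ (0.622, 0.041, -0.782); φ = arcsin(p_z) ≈ -51.45°, λ = atan2(p_y, p_x) ≈ 3.75°.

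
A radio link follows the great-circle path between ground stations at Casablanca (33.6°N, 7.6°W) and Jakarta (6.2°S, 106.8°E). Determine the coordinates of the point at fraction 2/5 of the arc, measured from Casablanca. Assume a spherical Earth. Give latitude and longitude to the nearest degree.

≈ (28°N, 46°E)

Convert each endpoint to a unit vector on the sphere (x = cos φ cos λ, y = cos φ sin λ, z = sin φ).
The central angle between the endpoints is δ = arccos(p₁·p₂) ≈ 1.984 rad (113.7°).
Interpolate at f = 2/5 with slerp weights a = sin((1−f)δ)/sin δ ≈ 1.014, b = sin(fδ)/sin δ ≈ 0.779.
p = a·p₁ + b·p₂ ≈ (0.613, 0.629, 0.477); φ = arcsin(p_z) ≈ 28.50°, λ = atan2(p_y, p_x) ≈ 45.73°.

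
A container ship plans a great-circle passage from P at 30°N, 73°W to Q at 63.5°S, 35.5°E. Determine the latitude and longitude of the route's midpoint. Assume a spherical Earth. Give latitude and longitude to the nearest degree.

≈ 25°S, 43°W

Convert each endpoint to a unit vector on the sphere (x = cos φ cos λ, y = cos φ sin λ, z = sin φ).
The central angle between the endpoints is δ = arccos(p₁·p₂) ≈ 2.177 rad (124.8°).
Interpolate at f = 1/2 with slerp weights a = sin((1−f)δ)/sin δ ≈ 1.078, b = sin(fδ)/sin δ ≈ 1.078.
p = a·p₁ + b·p₂ ≈ (0.665, -0.614, -0.426); φ = arcsin(p_z) ≈ -25.21°, λ = atan2(p_y, p_x) ≈ -42.71°.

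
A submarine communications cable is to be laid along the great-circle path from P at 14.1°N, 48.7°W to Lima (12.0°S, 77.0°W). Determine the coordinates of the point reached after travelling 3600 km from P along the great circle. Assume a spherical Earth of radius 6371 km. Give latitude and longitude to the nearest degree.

Write both endpoints as unit vectors p₁, p₂ with components (cos φ cos λ, cos φ sin λ, sin φ).
The central angle between the endpoints is δ = arccos(p₁·p₂) ≈ 0.669 rad (38.3°). The total great-circle distance is δ·R ≈ 0.669 × 6371 ≈ 4260 km, so the target fraction is f = 3600/4260 ≈ 0.845.
Interpolate at f ≈ 0.845 with slerp weights a = sin((1−f)δ)/sin δ ≈ 0.167, b = sin(fδ)/sin δ ≈ 0.864.
p = a·p₁ + b·p₂ ≈ (0.297, -0.945, -0.139); φ = arcsin(p_z) ≈ -7.99°, λ = atan2(p_y, p_x) ≈ -72.56°.

≈ 8°S, 73°W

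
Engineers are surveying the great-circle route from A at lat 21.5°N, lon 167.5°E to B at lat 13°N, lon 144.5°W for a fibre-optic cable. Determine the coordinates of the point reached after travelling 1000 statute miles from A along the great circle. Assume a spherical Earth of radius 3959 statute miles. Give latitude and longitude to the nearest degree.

From cos δ = sin φ₁ sin φ₂ + cos φ₁ cos φ₂ cos Δλ, the central angle is δ ≈ 0.811 rad (46.4°). The total great-circle distance is δ·R ≈ 0.811 × 3959 ≈ 3209 mi, so the target fraction is f = 1000/3209 ≈ 0.312.
Interpolate at f ≈ 0.312 with slerp weights a = sin((1−f)δ)/sin δ ≈ 0.731, b = sin(fδ)/sin δ ≈ 0.345.
p = a·p₁ + b·p₂ ≈ (-0.937, -0.048, 0.345); φ = arcsin(p_z) ≈ 20.20°, λ = atan2(p_y, p_x) ≈ -177.07°.

≈ lat 20°N, lon 177°W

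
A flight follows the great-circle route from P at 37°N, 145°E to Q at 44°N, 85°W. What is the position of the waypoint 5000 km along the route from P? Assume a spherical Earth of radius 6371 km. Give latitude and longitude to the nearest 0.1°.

Convert each endpoint to a unit vector on the sphere (x = cos φ cos λ, y = cos φ sin λ, z = sin φ).
The central angle between the endpoints is δ = arccos(p₁·p₂) ≈ 1.522 rad (87.2°). The total great-circle distance is δ·R ≈ 1.522 × 6371 ≈ 9697 km, so the target fraction is f = 5000/9697 ≈ 0.516.
Interpolate at f ≈ 0.516 with slerp weights a = sin((1−f)δ)/sin δ ≈ 0.673, b = sin(fδ)/sin δ ≈ 0.708.
p = a·p₁ + b·p₂ ≈ (-0.396, -0.199, 0.897); φ = arcsin(p_z) ≈ 63.70°, λ = atan2(p_y, p_x) ≈ -153.35°.

≈ 63.7°N, 153.3°W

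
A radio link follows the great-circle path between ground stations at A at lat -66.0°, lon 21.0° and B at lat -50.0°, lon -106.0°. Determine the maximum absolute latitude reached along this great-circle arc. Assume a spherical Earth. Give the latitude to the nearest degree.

≈ -76°

The great circle lies in the plane with unit normal n̂ = (p₁ × p₂)/|p₁ × p₂|.
Here n̂_z ≈ -0.249; the vertex latitude is φ_max = arccos|n̂_z| ≈ 75.6°.
Check via Clairaut: cos φ_max = |cos φ₁| · sin C = cos(66.0°)·sin(142.3°) ≈ 0.249, again giving ≈ 75.6°.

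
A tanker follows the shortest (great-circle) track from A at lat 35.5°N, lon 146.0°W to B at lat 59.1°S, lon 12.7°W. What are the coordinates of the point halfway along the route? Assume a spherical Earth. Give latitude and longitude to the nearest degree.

≈ lat 25°S, lon 107°W

Convert each endpoint to a unit vector on the sphere (x = cos φ cos λ, y = cos φ sin λ, z = sin φ).
The central angle between the endpoints is δ = arccos(p₁·p₂) ≈ 2.474 rad (141.7°).
Interpolate at f = 1/2 with slerp weights a = sin((1−f)δ)/sin δ ≈ 1.525, b = sin(fδ)/sin δ ≈ 1.525.
p = a·p₁ + b·p₂ ≈ (-0.265, -0.866, -0.423); φ = arcsin(p_z) ≈ -25.02°, λ = atan2(p_y, p_x) ≈ -107.02°.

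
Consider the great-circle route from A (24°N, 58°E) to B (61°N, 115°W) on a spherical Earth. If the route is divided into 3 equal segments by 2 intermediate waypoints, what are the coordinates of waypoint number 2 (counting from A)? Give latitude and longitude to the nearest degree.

The haversine formula gives a central angle δ ≈ 1.655 rad (94.8°) between the endpoints.
Interpolate at f = 2/3 with slerp weights a = sin((1−f)δ)/sin δ ≈ 0.526, b = sin(fδ)/sin δ ≈ 0.896.
p = a·p₁ + b·p₂ ≈ (0.071, 0.014, 0.997); φ = arcsin(p_z) ≈ 85.85°, λ = atan2(p_y, p_x) ≈ 11.01°.

≈ (86°N, 11°E)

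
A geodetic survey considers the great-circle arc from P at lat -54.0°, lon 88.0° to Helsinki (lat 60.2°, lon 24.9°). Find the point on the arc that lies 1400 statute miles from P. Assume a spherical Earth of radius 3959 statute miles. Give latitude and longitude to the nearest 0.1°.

Convert each endpoint to a unit vector on the sphere (x = cos φ cos λ, y = cos φ sin λ, z = sin φ).
The central angle between the endpoints is δ = arccos(p₁·p₂) ≈ 2.177 rad (124.7°). The total great-circle distance is δ·R ≈ 2.177 × 3959 ≈ 8619 mi, so the target fraction is f = 1400/8619 ≈ 0.162.
Interpolate at f ≈ 0.162 with slerp weights a = sin((1−f)δ)/sin δ ≈ 1.178, b = sin(fδ)/sin δ ≈ 0.421.
p = a·p₁ + b·p₂ ≈ (0.214, 0.780, -0.588); φ = arcsin(p_z) ≈ -35.98°, λ = atan2(p_y, p_x) ≈ 74.65°.

≈ lat -36.0°, lon 74.7°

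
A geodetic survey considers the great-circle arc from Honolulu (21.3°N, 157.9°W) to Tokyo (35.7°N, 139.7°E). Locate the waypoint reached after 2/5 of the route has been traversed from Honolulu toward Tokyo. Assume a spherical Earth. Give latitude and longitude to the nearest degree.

≈ 31°N, 180°E

Write both endpoints as unit vectors p₁, p₂ with components (cos φ cos λ, cos φ sin λ, sin φ).
The central angle between the endpoints is δ = arccos(p₁·p₂) ≈ 0.973 rad (55.8°).
Interpolate at f = 2/5 with slerp weights a = sin((1−f)δ)/sin δ ≈ 0.667, b = sin(fδ)/sin δ ≈ 0.459.
p = a·p₁ + b·p₂ ≈ (-0.860, 0.007, 0.510); φ = arcsin(p_z) ≈ 30.67°, λ = atan2(p_y, p_x) ≈ 179.51°.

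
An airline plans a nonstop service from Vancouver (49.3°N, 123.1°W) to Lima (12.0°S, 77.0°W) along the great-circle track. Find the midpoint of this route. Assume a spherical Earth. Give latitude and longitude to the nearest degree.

≈ 20°N, 95°W

Write both endpoints as unit vectors p₁, p₂ with components (cos φ cos λ, cos φ sin λ, sin φ).
The central angle between the endpoints is δ = arccos(p₁·p₂) ≈ 1.282 rad (73.5°).
Interpolate at f = 1/2 with slerp weights a = sin((1−f)δ)/sin δ ≈ 0.624, b = sin(fδ)/sin δ ≈ 0.624.
p = a·p₁ + b·p₂ ≈ (-0.085, -0.935, 0.343); φ = arcsin(p_z) ≈ 20.08°, λ = atan2(p_y, p_x) ≈ -95.19°.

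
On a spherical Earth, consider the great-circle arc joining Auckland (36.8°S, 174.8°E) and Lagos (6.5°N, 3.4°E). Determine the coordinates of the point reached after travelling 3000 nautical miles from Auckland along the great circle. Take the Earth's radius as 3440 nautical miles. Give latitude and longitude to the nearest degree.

Convert each endpoint to a unit vector on the sphere (x = cos φ cos λ, y = cos φ sin λ, z = sin φ).
The central angle between the endpoints is δ = arccos(p₁·p₂) ≈ 2.595 rad (148.7°). The total great-circle distance is δ·R ≈ 2.595 × 3440 ≈ 8928 nmi, so the target fraction is f = 3000/8928 ≈ 0.336.
Interpolate at f ≈ 0.336 with slerp weights a = sin((1−f)δ)/sin δ ≈ 1.902, b = sin(fδ)/sin δ ≈ 1.474.
p = a·p₁ + b·p₂ ≈ (-0.055, 0.225, -0.973); φ = arcsin(p_z) ≈ -76.61°, λ = atan2(p_y, p_x) ≈ 103.84°.

≈ 77°S, 104°E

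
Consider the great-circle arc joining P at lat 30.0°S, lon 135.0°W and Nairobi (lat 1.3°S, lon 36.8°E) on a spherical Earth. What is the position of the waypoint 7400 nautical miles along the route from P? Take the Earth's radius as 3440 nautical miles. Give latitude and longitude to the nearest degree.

Convert each endpoint to a unit vector on the sphere (x = cos φ cos λ, y = cos φ sin λ, z = sin φ).
The central angle between the endpoints is δ = arccos(p₁·p₂) ≈ 2.578 rad (147.7°). The total great-circle distance is δ·R ≈ 2.578 × 3440 ≈ 8870 nmi, so the target fraction is f = 7400/8870 ≈ 0.834.
Interpolate at f ≈ 0.834 with slerp weights a = sin((1−f)δ)/sin δ ≈ 0.776, b = sin(fδ)/sin δ ≈ 1.567.
p = a·p₁ + b·p₂ ≈ (0.779, 0.463, -0.424); φ = arcsin(p_z) ≈ -25.07°, λ = atan2(p_y, p_x) ≈ 30.72°.

≈ lat 25°S, lon 31°E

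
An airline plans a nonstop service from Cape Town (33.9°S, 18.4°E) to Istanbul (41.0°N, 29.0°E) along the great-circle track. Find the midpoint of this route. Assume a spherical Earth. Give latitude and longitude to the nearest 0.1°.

The haversine formula gives a central angle δ ≈ 1.318 rad (75.5°) between the endpoints.
Interpolate at f = 1/2 with slerp weights a = sin((1−f)δ)/sin δ ≈ 0.633, b = sin(fδ)/sin δ ≈ 0.633.
p = a·p₁ + b·p₂ ≈ (0.916, 0.397, 0.062); φ = arcsin(p_z) ≈ 3.57°, λ = atan2(p_y, p_x) ≈ 23.45°.

≈ 3.6°N, 23.4°E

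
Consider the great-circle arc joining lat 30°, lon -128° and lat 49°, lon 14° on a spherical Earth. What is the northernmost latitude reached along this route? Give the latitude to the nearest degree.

≈ 69°

The great circle lies in the plane with unit normal n̂ = (p₁ × p₂)/|p₁ × p₂|.
Here n̂_z ≈ +0.351; the vertex latitude is φ_max = arccos|n̂_z| ≈ 69.5°.
Check via Clairaut: cos φ_max = |cos φ₁| · sin C = cos(30.0°)·sin(23.9°) ≈ 0.351, again giving ≈ 69.5°.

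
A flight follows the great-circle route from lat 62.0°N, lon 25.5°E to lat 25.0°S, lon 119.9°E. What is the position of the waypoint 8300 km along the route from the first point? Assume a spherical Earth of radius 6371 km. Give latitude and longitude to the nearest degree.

≈ lat 10°N, lon 101°E

Convert each endpoint to a unit vector on the sphere (x = cos φ cos λ, y = cos φ sin λ, z = sin φ).
The central angle between the endpoints is δ = arccos(p₁·p₂) ≈ 1.989 rad (113.9°). The total great-circle distance is δ·R ≈ 1.989 × 6371 ≈ 12670 km, so the target fraction is f = 8300/12670 ≈ 0.655.
Interpolate at f ≈ 0.655 with slerp weights a = sin((1−f)δ)/sin δ ≈ 0.693, b = sin(fδ)/sin δ ≈ 1.055.
p = a·p₁ + b·p₂ ≈ (-0.183, 0.969, 0.166); φ = arcsin(p_z) ≈ 9.55°, λ = atan2(p_y, p_x) ≈ 100.70°.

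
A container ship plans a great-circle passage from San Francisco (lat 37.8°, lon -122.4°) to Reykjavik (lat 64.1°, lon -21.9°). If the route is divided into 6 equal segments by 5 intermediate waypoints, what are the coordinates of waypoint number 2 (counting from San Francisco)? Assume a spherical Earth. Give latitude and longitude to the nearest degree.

Write both endpoints as unit vectors p₁, p₂ with components (cos φ cos λ, cos φ sin λ, sin φ).
The central angle between the endpoints is δ = arccos(p₁·p₂) ≈ 1.060 rad (60.8°).
Interpolate at f = 2/6 with slerp weights a = sin((1−f)δ)/sin δ ≈ 0.744, b = sin(fδ)/sin δ ≈ 0.397.
p = a·p₁ + b·p₂ ≈ (-0.154, -0.561, 0.813); φ = arcsin(p_z) ≈ 54.40°, λ = atan2(p_y, p_x) ≈ -105.38°.

≈ lat 54°, lon -105°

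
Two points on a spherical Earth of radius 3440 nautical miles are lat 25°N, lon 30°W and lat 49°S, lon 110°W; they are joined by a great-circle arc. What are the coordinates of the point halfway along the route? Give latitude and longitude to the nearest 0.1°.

≈ lat 15.4°S, lon 62.3°W

The haversine formula gives a central angle δ ≈ 1.788 rad (102.5°) between the endpoints.
Interpolate at f = 1/2 with slerp weights a = sin((1−f)δ)/sin δ ≈ 0.798, b = sin(fδ)/sin δ ≈ 0.798.
p = a·p₁ + b·p₂ ≈ (0.448, -0.854, -0.265); φ = arcsin(p_z) ≈ -15.38°, λ = atan2(p_y, p_x) ≈ -62.35°.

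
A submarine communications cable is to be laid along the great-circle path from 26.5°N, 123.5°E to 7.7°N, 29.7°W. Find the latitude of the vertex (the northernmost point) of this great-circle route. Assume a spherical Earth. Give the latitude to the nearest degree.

≈ 54°N

The great circle lies in the plane with unit normal n̂ = (p₁ × p₂)/|p₁ × p₂|.
Here n̂_z ≈ -0.587; the vertex latitude is φ_max = arccos|n̂_z| ≈ 54.1°.
Check via Clairaut: cos φ_max = |cos φ₁| · sin C = cos(26.5°)·sin(41.0°) ≈ 0.587, again giving ≈ 54.1°.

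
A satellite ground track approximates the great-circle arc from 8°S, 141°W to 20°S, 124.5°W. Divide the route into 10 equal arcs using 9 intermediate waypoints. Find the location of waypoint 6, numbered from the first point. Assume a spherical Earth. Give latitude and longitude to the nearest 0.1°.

Convert each endpoint to a unit vector on the sphere (x = cos φ cos λ, y = cos φ sin λ, z = sin φ).
The central angle between the endpoints is δ = arccos(p₁·p₂) ≈ 0.349 rad (20.0°).
Interpolate at f = 6/10 with slerp weights a = sin((1−f)δ)/sin δ ≈ 0.407, b = sin(fδ)/sin δ ≈ 0.608.
p = a·p₁ + b·p₂ ≈ (-0.637, -0.724, -0.265); φ = arcsin(p_z) ≈ -15.34°, λ = atan2(p_y, p_x) ≈ -131.32°.

≈ 15.3°S, 131.3°W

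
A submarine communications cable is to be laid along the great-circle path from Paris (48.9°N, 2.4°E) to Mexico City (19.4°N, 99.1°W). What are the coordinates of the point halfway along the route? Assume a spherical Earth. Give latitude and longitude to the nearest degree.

Convert each endpoint to a unit vector on the sphere (x = cos φ cos λ, y = cos φ sin λ, z = sin φ).
The central angle between the endpoints is δ = arccos(p₁·p₂) ≈ 1.444 rad (82.7°).
Interpolate at f = 1/2 with slerp weights a = sin((1−f)δ)/sin δ ≈ 0.666, b = sin(fδ)/sin δ ≈ 0.666.
p = a·p₁ + b·p₂ ≈ (0.338, -0.602, 0.723); φ = arcsin(p_z) ≈ 46.33°, λ = atan2(p_y, p_x) ≈ -60.68°.

≈ 46°N, 61°W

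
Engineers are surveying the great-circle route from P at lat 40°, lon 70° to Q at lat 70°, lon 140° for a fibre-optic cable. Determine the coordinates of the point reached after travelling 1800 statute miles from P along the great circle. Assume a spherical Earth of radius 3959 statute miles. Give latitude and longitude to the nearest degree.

The haversine formula gives a central angle δ ≈ 0.804 rad (46.1°) between the endpoints. The total great-circle distance is δ·R ≈ 0.804 × 3959 ≈ 3184 mi, so the target fraction is f = 1800/3184 ≈ 0.565.
Interpolate at f ≈ 0.565 with slerp weights a = sin((1−f)δ)/sin δ ≈ 0.476, b = sin(fδ)/sin δ ≈ 0.610.
p = a·p₁ + b·p₂ ≈ (-0.035, 0.476, 0.879); φ = arcsin(p_z) ≈ 61.47°, λ = atan2(p_y, p_x) ≈ 94.22°.

≈ lat 61°, lon 94°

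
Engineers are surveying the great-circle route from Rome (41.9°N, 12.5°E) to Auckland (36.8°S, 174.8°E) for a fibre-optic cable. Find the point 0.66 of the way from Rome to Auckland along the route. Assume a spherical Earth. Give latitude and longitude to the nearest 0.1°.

Write both endpoints as unit vectors p₁, p₂ with components (cos φ cos λ, cos φ sin λ, sin φ).
The central angle between the endpoints is δ = arccos(p₁·p₂) ≈ 2.887 rad (165.4°).
Interpolate at f = 0.66 with slerp weights a = sin((1−f)δ)/sin δ ≈ 3.304, b = sin(fδ)/sin δ ≈ 3.754.
p = a·p₁ + b·p₂ ≈ (-0.592, 0.805, -0.042); φ = arcsin(p_z) ≈ -2.40°, λ = atan2(p_y, p_x) ≈ 126.35°.

≈ 2.4°S, 126.3°E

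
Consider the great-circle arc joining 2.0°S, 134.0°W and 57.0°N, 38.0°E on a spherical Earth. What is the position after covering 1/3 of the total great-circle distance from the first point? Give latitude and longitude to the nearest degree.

≈ 39°N, 129°W

From cos δ = sin φ₁ sin φ₂ + cos φ₁ cos φ₂ cos Δλ, the central angle is δ ≈ 2.175 rad (124.6°).
Interpolate at f = 1/3 with slerp weights a = sin((1−f)δ)/sin δ ≈ 1.206, b = sin(fδ)/sin δ ≈ 0.806.
p = a·p₁ + b·p₂ ≈ (-0.492, -0.597, 0.634); φ = arcsin(p_z) ≈ 39.33°, λ = atan2(p_y, p_x) ≈ -129.47°.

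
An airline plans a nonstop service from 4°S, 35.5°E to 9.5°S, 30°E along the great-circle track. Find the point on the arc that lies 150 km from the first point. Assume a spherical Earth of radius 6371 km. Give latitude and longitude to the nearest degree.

≈ 5°S, 35°E

From cos δ = sin φ₁ sin φ₂ + cos φ₁ cos φ₂ cos Δλ, the central angle is δ ≈ 0.135 rad (7.7°). The total great-circle distance is δ·R ≈ 0.135 × 6371 ≈ 862 km, so the target fraction is f = 150/862 ≈ 0.174.
Interpolate at f ≈ 0.174 with slerp weights a = sin((1−f)δ)/sin δ ≈ 0.827, b = sin(fδ)/sin δ ≈ 0.175.
p = a·p₁ + b·p₂ ≈ (0.821, 0.565, -0.086); φ = arcsin(p_z) ≈ -4.96°, λ = atan2(p_y, p_x) ≈ 34.55°.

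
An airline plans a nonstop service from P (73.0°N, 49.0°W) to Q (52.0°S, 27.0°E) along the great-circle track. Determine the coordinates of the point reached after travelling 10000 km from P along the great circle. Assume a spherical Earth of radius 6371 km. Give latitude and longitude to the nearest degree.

≈ (9°S, 10°E)

From cos δ = sin φ₁ sin φ₂ + cos φ₁ cos φ₂ cos Δλ, the central angle is δ ≈ 2.360 rad (135.2°). The total great-circle distance is δ·R ≈ 2.360 × 6371 ≈ 15038 km, so the target fraction is f = 10000/15038 ≈ 0.665.
Interpolate at f ≈ 0.665 with slerp weights a = sin((1−f)δ)/sin δ ≈ 1.010, b = sin(fδ)/sin δ ≈ 1.420.
p = a·p₁ + b·p₂ ≈ (0.973, 0.174, -0.154); φ = arcsin(p_z) ≈ -8.84°, λ = atan2(p_y, p_x) ≈ 10.15°.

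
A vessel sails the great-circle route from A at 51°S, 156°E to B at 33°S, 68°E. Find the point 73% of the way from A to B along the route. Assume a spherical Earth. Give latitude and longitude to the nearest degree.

≈ 44°S, 85°E

From cos δ = sin φ₁ sin φ₂ + cos φ₁ cos φ₂ cos Δλ, the central angle is δ ≈ 1.113 rad (63.8°).
Interpolate at f = 0.73 with slerp weights a = sin((1−f)δ)/sin δ ≈ 0.330, b = sin(fδ)/sin δ ≈ 0.809.
p = a·p₁ + b·p₂ ≈ (0.065, 0.714, -0.697); φ = arcsin(p_z) ≈ -44.21°, λ = atan2(p_y, p_x) ≈ 84.83°.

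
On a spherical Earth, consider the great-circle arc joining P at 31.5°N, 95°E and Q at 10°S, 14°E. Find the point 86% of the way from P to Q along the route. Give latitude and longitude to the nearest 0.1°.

Convert each endpoint to a unit vector on the sphere (x = cos φ cos λ, y = cos φ sin λ, z = sin φ).
The central angle between the endpoints is δ = arccos(p₁·p₂) ≈ 1.530 rad (87.7°).
Interpolate at f = 0.86 with slerp weights a = sin((1−f)δ)/sin δ ≈ 0.213, b = sin(fδ)/sin δ ≈ 0.968.
p = a·p₁ + b·p₂ ≈ (0.910, 0.411, -0.057); φ = arcsin(p_z) ≈ -3.27°, λ = atan2(p_y, p_x) ≈ 24.34°.

≈ 3.3°S, 24.3°E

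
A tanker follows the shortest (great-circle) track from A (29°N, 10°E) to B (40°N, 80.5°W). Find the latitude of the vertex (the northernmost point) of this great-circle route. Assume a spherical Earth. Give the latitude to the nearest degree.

≈ 45°N

The great circle lies in the plane with unit normal n̂ = (p₁ × p₂)/|p₁ × p₂|.
Here n̂_z ≈ -0.704; the vertex latitude is φ_max = arccos|n̂_z| ≈ 45.3°.
Check via Clairaut: cos φ_max = |cos φ₁| · sin C = cos(29.0°)·sin(53.6°) ≈ 0.704, again giving ≈ 45.3°.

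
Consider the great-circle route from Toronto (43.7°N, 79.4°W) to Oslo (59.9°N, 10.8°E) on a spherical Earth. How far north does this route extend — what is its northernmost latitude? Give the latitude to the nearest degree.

≈ 63°N

The great circle lies in the plane with unit normal n̂ = (p₁ × p₂)/|p₁ × p₂|.
Here n̂_z ≈ +0.452; the vertex latitude is φ_max = arccos|n̂_z| ≈ 63.1°.
Check via Clairaut: cos φ_max = |cos φ₁| · sin C = cos(43.7°)·sin(38.7°) ≈ 0.452, again giving ≈ 63.1°.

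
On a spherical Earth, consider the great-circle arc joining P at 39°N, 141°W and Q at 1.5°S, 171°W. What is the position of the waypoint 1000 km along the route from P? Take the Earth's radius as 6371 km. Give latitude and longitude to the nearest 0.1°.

≈ 32.0°N, 148.0°W

The haversine formula gives a central angle δ ≈ 0.855 rad (49.0°) between the endpoints. The total great-circle distance is δ·R ≈ 0.855 × 6371 ≈ 5446 km, so the target fraction is f = 1000/5446 ≈ 0.184.
Interpolate at f ≈ 0.184 with slerp weights a = sin((1−f)δ)/sin δ ≈ 0.852, b = sin(fδ)/sin δ ≈ 0.207.
p = a·p₁ + b·p₂ ≈ (-0.719, -0.449, 0.531); φ = arcsin(p_z) ≈ 32.04°, λ = atan2(p_y, p_x) ≈ -148.02°.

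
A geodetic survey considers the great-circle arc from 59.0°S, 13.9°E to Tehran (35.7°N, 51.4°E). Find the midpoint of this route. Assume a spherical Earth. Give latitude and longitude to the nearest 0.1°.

From cos δ = sin φ₁ sin φ₂ + cos φ₁ cos φ₂ cos Δλ, the central angle is δ ≈ 1.740 rad (99.7°).
Interpolate at f = 1/2 with slerp weights a = sin((1−f)δ)/sin δ ≈ 0.775, b = sin(fδ)/sin δ ≈ 0.775.
p = a·p₁ + b·p₂ ≈ (0.781, 0.588, -0.212); φ = arcsin(p_z) ≈ -12.25°, λ = atan2(p_y, p_x) ≈ 36.99°.

≈ 12.2°S, 37.0°E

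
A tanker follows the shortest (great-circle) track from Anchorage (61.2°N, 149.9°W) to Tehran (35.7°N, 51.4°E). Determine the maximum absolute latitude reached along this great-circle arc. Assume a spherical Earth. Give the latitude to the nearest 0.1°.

The great circle lies in the plane with unit normal n̂ = (p₁ × p₂)/|p₁ × p₂|.
Here n̂_z ≈ -0.144; the vertex latitude is φ_max = arccos|n̂_z| ≈ 81.7°.

≈ 81.7°N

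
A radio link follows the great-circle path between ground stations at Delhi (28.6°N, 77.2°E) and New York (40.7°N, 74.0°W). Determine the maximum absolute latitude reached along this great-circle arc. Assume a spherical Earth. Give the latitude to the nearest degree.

The great circle lies in the plane with unit normal n̂ = (p₁ × p₂)/|p₁ × p₂|.
Here n̂_z ≈ -0.333; the vertex latitude is φ_max = arccos|n̂_z| ≈ 70.5°.
Check via Clairaut: cos φ_max = |cos φ₁| · sin C = cos(28.6°)·sin(22.3°) ≈ 0.333, again giving ≈ 70.5°.

≈ 71°N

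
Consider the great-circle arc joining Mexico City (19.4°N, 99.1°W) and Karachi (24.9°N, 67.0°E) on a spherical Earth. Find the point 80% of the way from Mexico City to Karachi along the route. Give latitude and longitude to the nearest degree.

≈ 50°N, 54°E

Convert each endpoint to a unit vector on the sphere (x = cos φ cos λ, y = cos φ sin λ, z = sin φ).
The central angle between the endpoints is δ = arccos(p₁·p₂) ≈ 2.333 rad (133.7°).
Interpolate at f = 0.80 with slerp weights a = sin((1−f)δ)/sin δ ≈ 0.622, b = sin(fδ)/sin δ ≈ 1.323.
p = a·p₁ + b·p₂ ≈ (0.376, 0.525, 0.764); φ = arcsin(p_z) ≈ 49.78°, λ = atan2(p_y, p_x) ≈ 54.39°.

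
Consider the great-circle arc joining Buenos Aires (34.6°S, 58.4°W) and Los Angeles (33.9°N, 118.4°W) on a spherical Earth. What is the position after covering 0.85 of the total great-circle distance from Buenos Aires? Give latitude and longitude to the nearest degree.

Convert each endpoint to a unit vector on the sphere (x = cos φ cos λ, y = cos φ sin λ, z = sin φ).
The central angle between the endpoints is δ = arccos(p₁·p₂) ≈ 1.546 rad (88.6°).
Interpolate at f = 0.85 with slerp weights a = sin((1−f)δ)/sin δ ≈ 0.230, b = sin(fδ)/sin δ ≈ 0.968.
p = a·p₁ + b·p₂ ≈ (-0.283, -0.868, 0.409); φ = arcsin(p_z) ≈ 24.15°, λ = atan2(p_y, p_x) ≈ -108.05°.

≈ 24°N, 108°W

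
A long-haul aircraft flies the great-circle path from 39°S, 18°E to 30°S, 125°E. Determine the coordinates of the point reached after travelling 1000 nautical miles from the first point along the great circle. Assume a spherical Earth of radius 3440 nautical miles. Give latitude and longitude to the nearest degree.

≈ 47°S, 38°E

Write both endpoints as unit vectors p₁, p₂ with components (cos φ cos λ, cos φ sin λ, sin φ).
The central angle between the endpoints is δ = arccos(p₁·p₂) ≈ 1.453 rad (83.2°). The total great-circle distance is δ·R ≈ 1.453 × 3440 ≈ 4997 nmi, so the target fraction is f = 1000/4997 ≈ 0.200.
Interpolate at f ≈ 0.200 with slerp weights a = sin((1−f)δ)/sin δ ≈ 0.924, b = sin(fδ)/sin δ ≈ 0.289.
p = a·p₁ + b·p₂ ≈ (0.540, 0.427, -0.726); φ = arcsin(p_z) ≈ -46.54°, λ = atan2(p_y, p_x) ≈ 38.33°.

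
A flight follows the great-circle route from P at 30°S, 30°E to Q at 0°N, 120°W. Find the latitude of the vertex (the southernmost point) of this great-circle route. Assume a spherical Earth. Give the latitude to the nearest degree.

The great circle lies in the plane with unit normal n̂ = (p₁ × p₂)/|p₁ × p₂|.
Here n̂_z ≈ -0.655; the vertex latitude is φ_max = arccos|n̂_z| ≈ 49.1°.

≈ 49°S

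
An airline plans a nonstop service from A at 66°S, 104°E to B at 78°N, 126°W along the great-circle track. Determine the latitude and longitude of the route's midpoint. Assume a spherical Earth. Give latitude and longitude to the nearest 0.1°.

≈ 11.5°N, 134.3°E

From cos δ = sin φ₁ sin φ₂ + cos φ₁ cos φ₂ cos Δλ, the central angle is δ ≈ 2.817 rad (161.4°).
Interpolate at f = 1/2 with slerp weights a = sin((1−f)δ)/sin δ ≈ 3.099, b = sin(fδ)/sin δ ≈ 3.099.
p = a·p₁ + b·p₂ ≈ (-0.684, 0.702, 0.200); φ = arcsin(p_z) ≈ 11.55°, λ = atan2(p_y, p_x) ≈ 134.25°.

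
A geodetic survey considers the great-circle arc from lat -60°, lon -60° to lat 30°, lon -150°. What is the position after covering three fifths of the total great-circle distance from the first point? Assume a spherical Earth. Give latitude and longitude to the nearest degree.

≈ lat -10°, lon -126°

Convert each endpoint to a unit vector on the sphere (x = cos φ cos λ, y = cos φ sin λ, z = sin φ).
The central angle between the endpoints is δ = arccos(p₁·p₂) ≈ 2.019 rad (115.7°).
Interpolate at f = 3/5 with slerp weights a = sin((1−f)δ)/sin δ ≈ 0.802, b = sin(fδ)/sin δ ≈ 1.038.
p = a·p₁ + b·p₂ ≈ (-0.578, -0.797, -0.175); φ = arcsin(p_z) ≈ -10.08°, λ = atan2(p_y, p_x) ≈ -125.98°.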